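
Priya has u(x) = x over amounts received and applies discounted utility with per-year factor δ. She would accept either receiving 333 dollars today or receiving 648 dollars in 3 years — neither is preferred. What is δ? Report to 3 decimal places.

δ ≈ 0.801

The payoff in 3 years is discounted by δ^3, so u(333) = δ^3·u(648) and δ^3 = u(333)/u(648).
With u(x) = x: δ^3 = 333/648 = 0.51389.
Hence δ = (0.51389)^(1/3) = 0.80098.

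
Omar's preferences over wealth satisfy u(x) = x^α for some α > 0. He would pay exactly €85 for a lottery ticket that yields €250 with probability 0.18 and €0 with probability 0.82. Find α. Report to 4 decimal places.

α ≈ 1.5895

EU(lottery) = 0.18·250^α + 0.82·0 = 0.18·250^α.
Indifference: 85^α = 0.18·250^α, so (85/250)^α = 0.18.
Take logs: α = ln 0.18 / ln(85/250) ≈ 1.589528.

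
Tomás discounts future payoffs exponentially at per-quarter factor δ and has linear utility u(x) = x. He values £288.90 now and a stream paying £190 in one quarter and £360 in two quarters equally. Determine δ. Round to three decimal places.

The stream is worth 190δ + 360δ² today, so 190δ + 360δ² = 288.90.
So 360δ² + 190δ − 288.90 = 0.
δ = (−190 + √(190² + 4·360·288.90)) / (2·360) = (−190 + √452116.00) / 720 ≈ 0.670.

δ ≈ 0.670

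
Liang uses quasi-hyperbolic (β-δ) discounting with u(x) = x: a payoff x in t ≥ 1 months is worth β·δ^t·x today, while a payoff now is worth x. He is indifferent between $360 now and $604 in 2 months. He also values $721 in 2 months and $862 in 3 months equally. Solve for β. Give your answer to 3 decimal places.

β ≈ 0.852

Both payoffs in the second observation are in the future, so β drops out: δ^2·721 = δ^3·862 ⇒ δ = 721/862 = 0.83643.
Substituting δ into 360 = β·δ^2·604: β = 360/(422.564) ≈ 0.852.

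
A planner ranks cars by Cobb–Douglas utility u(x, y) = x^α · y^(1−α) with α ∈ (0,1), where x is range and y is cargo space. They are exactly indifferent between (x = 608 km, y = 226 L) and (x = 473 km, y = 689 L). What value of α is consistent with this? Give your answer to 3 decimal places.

Set the two utilities equal: 608^α·226^(1−α) = 473^α·689^(1−α).
(608/473)^α = (689/226)^(1−α); take logs: α·ln(608/473) = (1−α)·ln(689/226), i.e. α·0.251079 = (1−α)·1.114706.
Thus α·(1.365785) = 1.114706, so α = 1.114706/1.365785 ≈ 0.816.

α ≈ 0.816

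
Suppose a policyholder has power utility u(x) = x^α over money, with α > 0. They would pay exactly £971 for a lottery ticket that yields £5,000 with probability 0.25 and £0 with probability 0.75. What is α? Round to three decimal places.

Since u(0) = 0, the lottery's EU is 0.25·5000^α.
Indifference: 971^α = 0.25·5000^α, so (971/5000)^α = 0.25.
Taking logs: α·ln(971/5000) = ln(0.25), so α = -1.386294 / -1.638867 ≈ 0.846.

α ≈ 0.846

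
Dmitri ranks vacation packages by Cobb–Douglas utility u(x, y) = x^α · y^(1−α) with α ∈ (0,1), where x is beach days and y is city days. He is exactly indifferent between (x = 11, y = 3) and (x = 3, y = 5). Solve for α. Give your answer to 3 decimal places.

α ≈ 0.282

The Cobb–Douglas utilities coincide, so 11^α·3^(1−α) = 3^α·5^(1−α).
Taking logs: α·ln 11 + (1−α)·ln 3 = α·ln 3 + (1−α)·ln 5, i.e. α·1.299283 = (1−α)·0.510826.
With A = 1.299283 and B = 0.510826: α·A = (1−α)·B, so α = B/(A+B) = 0.510826/1.810109 ≈ 0.282.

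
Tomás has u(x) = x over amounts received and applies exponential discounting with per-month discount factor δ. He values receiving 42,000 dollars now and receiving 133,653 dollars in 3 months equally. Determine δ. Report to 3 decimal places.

δ ≈ 0.680

Indifference means u(42000) = δ^3 · u(133653), so δ^3 = u(42000)/u(133653).
With u(x) = x: δ^3 = 42000/133653 = 0.31425.
Taking the cube root: δ = 0.31425^(1/3) ≈ 0.680.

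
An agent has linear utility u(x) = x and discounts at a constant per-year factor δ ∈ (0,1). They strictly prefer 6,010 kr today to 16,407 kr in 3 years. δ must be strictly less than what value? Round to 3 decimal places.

Under u(x) = x this choice says 6010 > δ^3·16407.
Hence δ^3 < 6010/16407 = 0.36631, and x ↦ x^(1/3) is increasing on (0,∞).
δ < 0.36631^(1/3) = 0.716.

δ < 0.716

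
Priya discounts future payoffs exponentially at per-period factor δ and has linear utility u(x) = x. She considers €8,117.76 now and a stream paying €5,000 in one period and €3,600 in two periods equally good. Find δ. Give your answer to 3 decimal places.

δ ≈ 0.960

Equating present values: 8117.76 = 5000δ + 3600δ².
So 3600δ² + 5000δ − 8117.76 = 0.
δ = (−5000 + √(5000² + 4·3600·8117.76)) / (2·3600) = (−5000 + √141895744.00) / 7200 ≈ 0.960.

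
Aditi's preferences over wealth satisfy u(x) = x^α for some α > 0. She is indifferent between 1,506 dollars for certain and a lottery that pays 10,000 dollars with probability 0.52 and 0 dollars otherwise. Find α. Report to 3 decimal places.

α ≈ 0.345

The lottery's expected utility is 0.52·u(10000) + 0.48·u(0) = 0.52·10000^α (since u(0) = 0 for α > 0).
Indifference: 1506^α = 0.52·10000^α, so (1506/10000)^α = 0.52.
Taking logs: α·ln(1506/10000) = ln(0.52), so α = -0.653926 / -1.893128 ≈ 0.345.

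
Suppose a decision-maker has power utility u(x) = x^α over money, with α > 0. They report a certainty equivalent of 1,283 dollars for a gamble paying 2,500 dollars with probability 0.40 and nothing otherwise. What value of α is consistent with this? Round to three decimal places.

α ≈ 1.374

EU(lottery) = 0.40·2500^α + 0.60·0 = 0.40·2500^α.
Indifference: 1283^α = 0.40·2500^α, so (1283/2500)^α = 0.40.
Taking logs: α·ln(1283/2500) = ln(0.40), so α = -0.916291 / -0.667090 ≈ 1.374.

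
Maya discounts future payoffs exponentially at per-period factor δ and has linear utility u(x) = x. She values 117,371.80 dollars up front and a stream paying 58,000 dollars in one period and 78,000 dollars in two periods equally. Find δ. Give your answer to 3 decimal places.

δ ≈ 0.910

The stream is worth 58000δ + 78000δ² today, so 58000δ + 78000δ² = 117371.80.
So 78000δ² + 58000δ − 117371.80 = 0.
By the quadratic formula (taking the positive root), δ = (−58000 + √39984001600.00) / 156000 ≈ 0.910.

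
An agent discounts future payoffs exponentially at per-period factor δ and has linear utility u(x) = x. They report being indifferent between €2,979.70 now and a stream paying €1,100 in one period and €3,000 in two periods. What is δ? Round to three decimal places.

Present value of the stream is 1100·δ + 3000·δ². Indifference gives 1100δ + 3000δ² = 2979.70.
Rearranged: 3000δ² + 1100δ − 2979.70 = 0.
By the quadratic formula (taking the positive root), δ = (−1100 + √36966400.00) / 6000 ≈ 0.830.

δ ≈ 0.830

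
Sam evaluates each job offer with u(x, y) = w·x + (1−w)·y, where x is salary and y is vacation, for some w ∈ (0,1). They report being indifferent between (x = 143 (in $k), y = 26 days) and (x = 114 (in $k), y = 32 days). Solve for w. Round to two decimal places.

u(143,26) = u(114,32) means w·143 + (1−w)·26 = w·114 + (1−w)·32.
Rearranging, 29·w − 6·(1−w) = 0.
The marginal rate of substitution is 6/29, so w = 6/(29+6) = 0.17.

w = 0.17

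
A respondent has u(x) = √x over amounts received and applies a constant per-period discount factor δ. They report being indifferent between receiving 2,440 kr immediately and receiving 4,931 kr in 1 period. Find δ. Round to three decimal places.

δ ≈ 0.703

Equating discounted utilities: u(2440) = δ·u(4931) ⇒ δ = u(2440)/u(4931).
With u(x) = √x: δ = √2440/√4931 = √(2440/4931) = 0.70344.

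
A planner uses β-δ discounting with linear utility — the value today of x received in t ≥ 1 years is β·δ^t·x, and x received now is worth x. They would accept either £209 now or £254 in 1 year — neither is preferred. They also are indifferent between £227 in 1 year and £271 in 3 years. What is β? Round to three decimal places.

β ≈ 0.899

The second indifference involves only future payoffs, so β cancels: β·δ^1·227 = β·δ^3·271, giving δ^2 = 227/271 = 0.83764, so δ = 0.91523.
Substituting δ into 209 = β·δ·254: β = 209/(232.467) ≈ 0.899.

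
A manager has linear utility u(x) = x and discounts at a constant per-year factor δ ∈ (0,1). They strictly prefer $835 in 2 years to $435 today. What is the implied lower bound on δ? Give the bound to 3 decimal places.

δ > 0.722

Comparing present values: 435 < δ^2·835.
Dividing by 835: δ^2 > 0.52096. Both sides are positive, so the square root keeps the direction.
δ > 0.52096^(1/2) = 0.722.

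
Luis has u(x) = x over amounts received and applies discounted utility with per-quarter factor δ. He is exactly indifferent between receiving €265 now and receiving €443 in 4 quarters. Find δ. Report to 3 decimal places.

Indifference means u(265) = δ^4 · u(443), so δ^4 = u(265)/u(443).
With u(x) = x: δ^4 = 265/443 = 0.59819.
So δ = 0.59819^(1/4) ≈ 0.879.

δ ≈ 0.879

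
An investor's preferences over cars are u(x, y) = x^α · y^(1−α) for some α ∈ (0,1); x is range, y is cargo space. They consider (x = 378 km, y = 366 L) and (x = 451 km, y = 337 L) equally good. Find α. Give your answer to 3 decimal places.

Indifference: 378^α · 366^(1−α) = 451^α · 337^(1−α).
(378/451)^α = (337/366)^(1−α); take logs: α·ln(378/451) = (1−α)·ln(337/366), i.e. α·-0.176573 = (1−α)·-0.082550.
So α/(1−α) = (-0.082550)/(-0.176573) = 0.467512, and α = 0.467512/1.467512 ≈ 0.319.

α ≈ 0.319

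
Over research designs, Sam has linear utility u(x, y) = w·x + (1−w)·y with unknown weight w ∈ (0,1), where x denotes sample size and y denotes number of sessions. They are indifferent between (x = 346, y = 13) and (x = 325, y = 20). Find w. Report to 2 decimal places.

Equating utilities: w·346 + (1−w)·13 = w·325 + (1−w)·20.
Rearranging, 21·w − 7·(1−w) = 0.
The marginal rate of substitution is 7/21, so w = 7/(21+7) = 0.25.

w = 0.25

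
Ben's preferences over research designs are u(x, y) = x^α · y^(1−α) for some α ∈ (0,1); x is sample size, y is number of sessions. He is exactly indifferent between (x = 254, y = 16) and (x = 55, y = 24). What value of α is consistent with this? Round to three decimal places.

α ≈ 0.209

Indifference: 254^α · 16^(1−α) = 55^α · 24^(1−α).
Rearrange to (254/55)^α = (24/16)^(1−α) and take logs: α·1.530001 = (1−α)·0.405465.
So α/(1−α) = (0.405465)/(1.530001) = 0.265010, and α = 0.265010/1.265010 ≈ 0.209.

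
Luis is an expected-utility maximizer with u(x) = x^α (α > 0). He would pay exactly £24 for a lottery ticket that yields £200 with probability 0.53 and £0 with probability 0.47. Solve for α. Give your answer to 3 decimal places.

EU(lottery) = 0.53·200^α + 0.47·0 = 0.53·200^α.
Indifference: 24^α = 0.53·200^α, so (24/200)^α = 0.53.
α = ln(0.53) / ln(24/200) = -0.634878/-2.120264 ≈ 0.299.

α ≈ 0.299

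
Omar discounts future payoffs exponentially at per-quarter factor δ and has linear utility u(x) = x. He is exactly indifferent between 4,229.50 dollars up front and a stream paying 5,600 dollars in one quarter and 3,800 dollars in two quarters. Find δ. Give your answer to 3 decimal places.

The stream is worth 5600δ + 3800δ² today, so 5600δ + 3800δ² = 4229.50.
That is, 3800δ² + 5600δ − 4229.50 = 0, a quadratic in δ.
By the quadratic formula (taking the positive root), δ = (−5600 + √95648400.00) / 7600 ≈ 0.550.

δ ≈ 0.550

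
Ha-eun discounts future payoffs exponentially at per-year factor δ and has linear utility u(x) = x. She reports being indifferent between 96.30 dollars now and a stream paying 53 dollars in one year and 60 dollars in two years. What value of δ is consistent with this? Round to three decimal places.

The stream is worth 53δ + 60δ² today, so 53δ + 60δ² = 96.30.
So 60δ² + 53δ − 96.30 = 0.
By the quadratic formula (taking the positive root), δ = (−53 + √25921.00) / 120 ≈ 0.900.

δ ≈ 0.900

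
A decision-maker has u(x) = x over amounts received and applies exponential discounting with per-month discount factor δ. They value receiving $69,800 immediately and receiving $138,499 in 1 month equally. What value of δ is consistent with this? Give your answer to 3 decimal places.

The payoff in 1 month is discounted by δ, so u(69800) = δ·u(138499) and δ = u(69800)/u(138499).
With u(x) = x: δ = 69800/138499 = 0.50397.

δ ≈ 0.504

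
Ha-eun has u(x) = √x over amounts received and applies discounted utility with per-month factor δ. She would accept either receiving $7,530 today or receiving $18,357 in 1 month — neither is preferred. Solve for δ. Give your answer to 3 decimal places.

Equating discounted utilities: u(7530) = δ·u(18357) ⇒ δ = u(7530)/u(18357).
With u(x) = √x: δ = √7530/√18357 = √(7530/18357) = 0.64047.

δ ≈ 0.640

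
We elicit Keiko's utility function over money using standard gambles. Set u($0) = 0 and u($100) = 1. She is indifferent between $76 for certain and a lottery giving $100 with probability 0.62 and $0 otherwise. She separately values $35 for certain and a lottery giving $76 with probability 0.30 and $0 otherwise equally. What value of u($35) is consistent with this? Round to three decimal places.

0.186

From the first indifference, u($76) = 0.62·u($100) + 0.38·u($0) = 0.62·1 + 0.38·0 = 0.62.
Chaining: u($35) = 0.30·0.62 + 0.70·0.00 = 0.1860.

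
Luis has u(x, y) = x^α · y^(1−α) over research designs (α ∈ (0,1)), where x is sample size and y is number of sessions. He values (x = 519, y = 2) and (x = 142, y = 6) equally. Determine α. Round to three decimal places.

α ≈ 0.459

Indifference: 519^α · 2^(1−α) = 142^α · 6^(1−α).
Taking logs: α·ln 519 + (1−α)·ln 2 = α·ln 142 + (1−α)·ln 6, i.e. α·1.296077 = (1−α)·1.098612.
So α/(1−α) = (1.098612)/(1.296077) = 0.847644, and α = 0.847644/1.847644 ≈ 0.459.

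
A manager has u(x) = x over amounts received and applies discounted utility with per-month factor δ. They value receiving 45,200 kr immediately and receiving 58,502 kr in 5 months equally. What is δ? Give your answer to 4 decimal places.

Equating discounted utilities: u(45200) = δ^5·u(58502) ⇒ δ^5 = u(45200)/u(58502).
With u(x) = x: δ^5 = 45200/58502 = 0.77262.
Taking the 5th root: δ = 0.77262^(1/5) ≈ 0.9497.

δ ≈ 0.9497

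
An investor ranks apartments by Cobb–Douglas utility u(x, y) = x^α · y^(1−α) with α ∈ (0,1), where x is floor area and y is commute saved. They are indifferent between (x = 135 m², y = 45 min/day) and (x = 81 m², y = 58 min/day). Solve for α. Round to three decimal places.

The Cobb–Douglas utilities coincide, so 135^α·45^(1−α) = 81^α·58^(1−α).
Taking logs: α·ln 135 + (1−α)·ln 45 = α·ln 81 + (1−α)·ln 58, i.e. α·0.510826 = (1−α)·0.253781.
So α/(1−α) = (0.253781)/(0.510826) = 0.496805, and α = 0.496805/1.496805 ≈ 0.332.

α ≈ 0.332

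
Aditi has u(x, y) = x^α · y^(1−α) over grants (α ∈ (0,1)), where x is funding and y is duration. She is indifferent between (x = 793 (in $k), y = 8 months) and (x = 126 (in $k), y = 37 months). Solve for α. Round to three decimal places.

α ≈ 0.454

The Cobb–Douglas utilities coincide, so 793^α·8^(1−α) = 126^α·37^(1−α).
Rearrange to (793/126)^α = (37/8)^(1−α) and take logs: α·1.839541 = (1−α)·1.531476.
With A = 1.839541 and B = 1.531476: α·A = (1−α)·B, so α = B/(A+B) = 1.531476/3.371017 ≈ 0.454.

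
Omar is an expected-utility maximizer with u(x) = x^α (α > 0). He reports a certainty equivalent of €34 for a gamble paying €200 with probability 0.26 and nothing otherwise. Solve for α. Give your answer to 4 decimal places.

Since u(0) = 0, the lottery's EU is 0.26·200^α.
Equating: 34^α = 0.26·200^α, i.e. 0.1700^α = 0.26.
Take logs: α = ln 0.26 / ln(34/200) ≈ 0.760218.

α ≈ 0.7602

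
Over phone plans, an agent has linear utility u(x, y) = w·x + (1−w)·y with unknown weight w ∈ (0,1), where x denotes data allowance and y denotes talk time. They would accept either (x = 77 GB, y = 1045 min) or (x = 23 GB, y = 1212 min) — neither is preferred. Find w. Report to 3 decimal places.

Indifference: w·77 + (1−w)·1045 = w·23 + (1−w)·1212.
Rearranging, 54·w − 167·(1−w) = 0.
The marginal rate of substitution is 167/54, so w = 167/(54+167) = 0.756.

w = 0.756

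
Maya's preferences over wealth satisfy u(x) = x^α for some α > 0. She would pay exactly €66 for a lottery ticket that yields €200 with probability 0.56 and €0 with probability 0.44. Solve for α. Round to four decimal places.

The lottery's expected utility is 0.56·u(200) + 0.44·u(0) = 0.56·200^α (since u(0) = 0 for α > 0).
Equating: 66^α = 0.56·200^α, i.e. 0.3300^α = 0.56.
α = ln(0.56) / ln(66/200) = -0.5798185/-1.1086626 ≈ 0.5230.

α ≈ 0.5230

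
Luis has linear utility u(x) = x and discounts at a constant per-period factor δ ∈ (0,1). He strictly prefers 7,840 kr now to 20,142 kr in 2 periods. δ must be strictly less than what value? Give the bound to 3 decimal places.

Comparing present values: 7840 > δ^2·20142.
Hence δ^2 < 7840/20142 = 0.38924, and x ↦ x^(1/2) is increasing on (0,∞).
δ < 0.38924^(1/2) = 0.624.

δ < 0.624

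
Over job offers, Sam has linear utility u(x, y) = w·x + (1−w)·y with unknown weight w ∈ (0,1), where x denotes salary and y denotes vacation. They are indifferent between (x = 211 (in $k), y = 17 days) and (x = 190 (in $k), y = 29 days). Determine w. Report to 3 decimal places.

u(211,17) = u(190,29) means w·211 + (1−w)·17 = w·190 + (1−w)·29.
Collecting terms: w·21 = (1−w)·12.
Hence w = 12/(21+12) = 12/33 = 0.364.

w = 0.364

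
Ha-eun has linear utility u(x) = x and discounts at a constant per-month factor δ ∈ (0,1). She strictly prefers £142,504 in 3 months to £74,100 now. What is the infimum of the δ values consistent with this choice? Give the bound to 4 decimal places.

Comparing present values: 74100 < δ^3·142504.
Dividing by 142504: δ^3 > 0.51999. Both sides are positive, so the cube root keeps the direction.
δ > (74100/142504)^(1/3) ≈ 0.8041.

δ > 0.8041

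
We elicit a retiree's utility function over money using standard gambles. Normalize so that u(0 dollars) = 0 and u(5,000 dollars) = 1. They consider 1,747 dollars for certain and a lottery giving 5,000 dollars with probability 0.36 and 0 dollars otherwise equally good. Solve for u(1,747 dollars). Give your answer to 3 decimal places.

0.360

u(1,747 dollars) equals the lottery's expected utility: 0.36·1 + 0.64·0 = 0.36.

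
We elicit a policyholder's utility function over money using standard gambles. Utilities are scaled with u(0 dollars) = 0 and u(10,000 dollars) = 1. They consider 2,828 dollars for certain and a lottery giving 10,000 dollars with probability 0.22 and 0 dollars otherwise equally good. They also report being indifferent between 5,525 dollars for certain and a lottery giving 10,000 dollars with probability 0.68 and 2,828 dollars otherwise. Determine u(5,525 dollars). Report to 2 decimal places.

The first gamble pins u(2,828 dollars): it must equal 0.22·1 + 0.78·0 = 0.22.
The second indifference gives u(5,525 dollars) = 0.68·u(10,000 dollars) + 0.32·u(2,828 dollars) = 0.68·1.00 + 0.32·0.22 = 0.7504.

0.75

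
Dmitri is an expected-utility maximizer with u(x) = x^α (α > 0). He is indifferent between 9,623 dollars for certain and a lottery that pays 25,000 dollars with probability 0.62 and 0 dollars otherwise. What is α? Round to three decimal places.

EU(lottery) = 0.62·25000^α + 0.38·0 = 0.62·25000^α.
Equating: 9623^α = 0.62·25000^α, i.e. 0.3849^α = 0.62.
Take logs: α = ln 0.62 / ln(9623/25000) ≈ 0.50071.

α ≈ 0.501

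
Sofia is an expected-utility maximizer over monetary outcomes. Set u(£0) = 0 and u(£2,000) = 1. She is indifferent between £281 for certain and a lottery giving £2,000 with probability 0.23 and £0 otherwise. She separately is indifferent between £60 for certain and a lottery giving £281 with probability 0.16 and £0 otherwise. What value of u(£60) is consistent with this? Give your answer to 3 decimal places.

0.037

From the first indifference, u(£281) = 0.23·u(£2,000) + 0.77·u(£0) = 0.23·1 + 0.77·0 = 0.23.
Chaining: u(£60) = 0.16·0.23 + 0.84·0.00 = 0.0368.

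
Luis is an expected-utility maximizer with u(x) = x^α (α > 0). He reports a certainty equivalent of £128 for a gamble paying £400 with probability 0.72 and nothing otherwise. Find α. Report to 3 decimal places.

EU(lottery) = 0.72·400^α + 0.28·0 = 0.72·400^α.
Equating: 128^α = 0.72·400^α, i.e. 0.3200^α = 0.72.
Take logs: α = ln 0.72 / ln(128/400) ≈ 0.28830.

α ≈ 0.288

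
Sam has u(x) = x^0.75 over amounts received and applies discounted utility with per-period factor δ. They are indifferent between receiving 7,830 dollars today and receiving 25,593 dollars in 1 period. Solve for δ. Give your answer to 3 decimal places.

δ ≈ 0.411

Equating discounted utilities: u(7830) = δ·u(25593) ⇒ δ = u(7830)/u(25593).
With u(x) = x^0.75: δ = 7830^0.75/25593^0.75 = (7830/25593)^0.75 = 0.41137.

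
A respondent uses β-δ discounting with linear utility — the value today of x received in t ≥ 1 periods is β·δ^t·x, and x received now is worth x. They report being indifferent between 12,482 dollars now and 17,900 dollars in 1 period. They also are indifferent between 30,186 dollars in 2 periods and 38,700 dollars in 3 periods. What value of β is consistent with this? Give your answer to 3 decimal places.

β ≈ 0.894

The second indifference involves only future payoffs, so β cancels: β·δ^2·30186 = β·δ^3·38700, giving δ = 30186/38700 = 0.78000.
Substituting δ into 12482 = β·δ·17900: β = 12482/(13962.000) ≈ 0.894.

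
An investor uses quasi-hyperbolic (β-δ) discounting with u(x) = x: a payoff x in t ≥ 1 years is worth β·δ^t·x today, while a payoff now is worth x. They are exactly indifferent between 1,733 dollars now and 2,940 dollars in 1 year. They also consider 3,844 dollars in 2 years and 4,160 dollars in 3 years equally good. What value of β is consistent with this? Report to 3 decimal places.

β ≈ 0.638

From the later pair, β·δ^2·3844 = β·δ^3·4160; dividing through, δ = 3844/4160 = 0.92404.
Now use the now-vs-future pair: 1733 = β·δ·2940 gives β = 1733/(0.92404·2940) ≈ 0.638.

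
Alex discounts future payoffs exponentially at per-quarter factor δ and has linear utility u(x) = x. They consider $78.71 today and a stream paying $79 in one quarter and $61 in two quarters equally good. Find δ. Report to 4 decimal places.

Equating present values: 78.71 = 79δ + 61δ².
Rearranged: 61δ² + 79δ − 78.71 = 0.
δ = (−79 + √(79² + 4·61·78.71)) / (2·61) = (−79 + √25446.24) / 122 ≈ 0.6600.

δ ≈ 0.6600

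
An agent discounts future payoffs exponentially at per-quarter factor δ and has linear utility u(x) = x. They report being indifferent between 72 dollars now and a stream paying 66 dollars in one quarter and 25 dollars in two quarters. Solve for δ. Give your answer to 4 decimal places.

δ ≈ 0.8300

Equating present values: 72 = 66δ + 25δ².
Rearranged: 25δ² + 66δ − 72 = 0.
The positive root is δ = [−66 + √(66² + 4·25·72)] / (2·25) = (−66 + 107.499)/50 ≈ 0.8300.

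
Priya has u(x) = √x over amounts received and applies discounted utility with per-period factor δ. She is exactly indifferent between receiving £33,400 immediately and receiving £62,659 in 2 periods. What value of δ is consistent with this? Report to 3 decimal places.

Indifference means u(33400) = δ^2 · u(62659), so δ^2 = u(33400)/u(62659).
With u(x) = √x: δ^2 = √33400/√62659 = √(33400/62659) = 0.73010.
Taking the square root: δ = 0.73010^(1/2) ≈ 0.854.

δ ≈ 0.854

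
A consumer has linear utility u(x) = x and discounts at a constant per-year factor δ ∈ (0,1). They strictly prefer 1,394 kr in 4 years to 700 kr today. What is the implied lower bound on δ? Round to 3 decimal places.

δ > 0.842

Under u(x) = x this choice says 700 < δ^4·1394.
Dividing by 1394: δ^4 > 0.50215. Both sides are positive, so the 4th root keeps the direction.
δ > 0.50215^(1/4) = 0.842.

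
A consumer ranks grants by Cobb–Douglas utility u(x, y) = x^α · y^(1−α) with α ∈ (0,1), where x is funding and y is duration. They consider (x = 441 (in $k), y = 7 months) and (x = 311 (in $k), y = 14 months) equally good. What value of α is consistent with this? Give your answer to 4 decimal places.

The Cobb–Douglas utilities coincide, so 441^α·7^(1−α) = 311^α·14^(1−α).
(441/311)^α = (14/7)^(1−α); take logs: α·ln(441/311) = (1−α)·ln(14/7), i.e. α·0.3492520 = (1−α)·0.6931472.
With A = 0.3492520 and B = 0.6931472: α·A = (1−α)·B, so α = B/(A+B) = 0.6931472/1.0423992 ≈ 0.6650.

α ≈ 0.6650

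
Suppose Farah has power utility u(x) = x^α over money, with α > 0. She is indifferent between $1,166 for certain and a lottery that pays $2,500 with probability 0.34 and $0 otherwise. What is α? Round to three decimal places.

α ≈ 1.414

EU(lottery) = 0.34·2500^α + 0.66·0 = 0.34·2500^α.
Indifference: 1166^α = 0.34·2500^α, so (1166/2500)^α = 0.34.
Take logs: α = ln 0.34 / ln(1166/2500) ≈ 1.41444.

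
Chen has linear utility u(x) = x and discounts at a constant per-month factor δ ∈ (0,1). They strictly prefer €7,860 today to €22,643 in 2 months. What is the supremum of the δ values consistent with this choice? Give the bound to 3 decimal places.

Comparing present values: 7860 > δ^2·22643.
Dividing by 22643: δ^2 < 0.34713. Both sides are positive, so the square root keeps the direction.
δ < (7860/22643)^(1/2) ≈ 0.589.

δ < 0.589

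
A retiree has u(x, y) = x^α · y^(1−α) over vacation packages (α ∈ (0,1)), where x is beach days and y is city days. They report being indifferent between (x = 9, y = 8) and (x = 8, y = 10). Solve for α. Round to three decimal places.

α ≈ 0.655

The Cobb–Douglas utilities coincide, so 9^α·8^(1−α) = 8^α·10^(1−α).
Taking logs: α·ln 9 + (1−α)·ln 8 = α·ln 8 + (1−α)·ln 10, i.e. α·0.117783 = (1−α)·0.223144.
Thus α·(0.340927) = 0.223144, so α = 0.223144/0.340927 ≈ 0.655.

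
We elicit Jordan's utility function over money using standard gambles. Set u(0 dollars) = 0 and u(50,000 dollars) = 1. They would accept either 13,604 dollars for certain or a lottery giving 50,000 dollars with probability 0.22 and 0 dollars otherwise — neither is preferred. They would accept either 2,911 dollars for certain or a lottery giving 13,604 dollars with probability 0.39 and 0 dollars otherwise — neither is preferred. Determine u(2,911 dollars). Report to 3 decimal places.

The first gamble pins u(13,604 dollars): it must equal 0.22·1 + 0.78·0 = 0.22.
The second indifference gives u(2,911 dollars) = 0.39·u(13,604 dollars) + 0.61·u(0 dollars) = 0.39·0.22 + 0.61·0.00 = 0.0858.

0.086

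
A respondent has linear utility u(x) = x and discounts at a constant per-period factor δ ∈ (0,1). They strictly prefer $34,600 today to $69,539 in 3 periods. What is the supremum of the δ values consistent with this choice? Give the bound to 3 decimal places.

Under u(x) = x this choice says 34600 > δ^3·69539.
Dividing by 69539: δ^3 < 0.49756. Both sides are positive, so the cube root keeps the direction.
δ < (34600/69539)^(1/3) ≈ 0.792.

δ < 0.792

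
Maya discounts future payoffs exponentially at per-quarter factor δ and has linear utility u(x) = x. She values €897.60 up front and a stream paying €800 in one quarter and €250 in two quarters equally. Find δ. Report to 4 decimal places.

δ ≈ 0.8800

Present value of the stream is 800·δ + 250·δ². Indifference gives 800δ + 250δ² = 897.60.
That is, 250δ² + 800δ − 897.60 = 0, a quadratic in δ.
δ = (−800 + √(800² + 4·250·897.60)) / (2·250) = (−800 + √1537600.00) / 500 ≈ 0.8800.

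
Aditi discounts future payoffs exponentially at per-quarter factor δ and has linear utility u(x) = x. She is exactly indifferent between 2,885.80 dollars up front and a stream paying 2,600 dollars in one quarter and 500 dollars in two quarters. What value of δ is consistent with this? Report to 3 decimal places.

Present value of the stream is 2600·δ + 500·δ². Indifference gives 2600δ + 500δ² = 2885.80.
So 500δ² + 2600δ − 2885.80 = 0.
The positive root is δ = [−2600 + √(2600² + 4·500·2885.80)] / (2·500) = (−2600 + 3540.000)/1000 ≈ 0.940.

δ ≈ 0.940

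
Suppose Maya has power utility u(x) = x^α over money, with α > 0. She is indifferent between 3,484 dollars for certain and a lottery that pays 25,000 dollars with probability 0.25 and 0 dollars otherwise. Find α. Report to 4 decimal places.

α ≈ 0.7035

EU(lottery) = 0.25·25000^α + 0.75·0 = 0.25·25000^α.
Setting u(3484) equal to that: 3484^α = 0.25·25000^α ⇒ (3484/25000)^α = 0.25.
Taking logs: α·ln(3484/25000) = ln(0.25), so α = -1.3862944 / -1.9706948 ≈ 0.7035.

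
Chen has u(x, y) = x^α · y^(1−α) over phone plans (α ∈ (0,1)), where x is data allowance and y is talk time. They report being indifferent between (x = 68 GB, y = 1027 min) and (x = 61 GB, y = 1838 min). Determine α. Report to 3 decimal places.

The Cobb–Douglas utilities coincide, so 68^α·1027^(1−α) = 61^α·1838^(1−α).
Rearrange to (68/61)^α = (1838/1027)^(1−α) and take logs: α·0.108634 = (1−α)·0.582036.
So α/(1−α) = (0.582036)/(0.108634) = 5.357770, and α = 5.357770/6.357770 ≈ 0.843.

α ≈ 0.843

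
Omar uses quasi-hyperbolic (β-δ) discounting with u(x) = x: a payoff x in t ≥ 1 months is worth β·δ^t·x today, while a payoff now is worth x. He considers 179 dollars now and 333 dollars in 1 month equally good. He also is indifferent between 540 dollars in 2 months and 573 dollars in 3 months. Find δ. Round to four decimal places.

δ ≈ 0.9424

The second indifference involves only future payoffs, so β cancels: β·δ^2·540 = β·δ^3·573, giving δ = 540/573 = 0.94241.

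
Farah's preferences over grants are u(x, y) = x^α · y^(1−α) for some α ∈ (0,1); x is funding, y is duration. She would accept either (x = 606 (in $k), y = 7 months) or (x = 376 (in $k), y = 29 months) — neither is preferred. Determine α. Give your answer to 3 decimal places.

The Cobb–Douglas utilities coincide, so 606^α·7^(1−α) = 376^α·29^(1−α).
Taking logs: α·ln 606 + (1−α)·ln 7 = α·ln 376 + (1−α)·ln 29, i.e. α·0.477291 = (1−α)·1.421386.
Thus α·(1.898677) = 1.421386, so α = 1.421386/1.898677 ≈ 0.749.

α ≈ 0.749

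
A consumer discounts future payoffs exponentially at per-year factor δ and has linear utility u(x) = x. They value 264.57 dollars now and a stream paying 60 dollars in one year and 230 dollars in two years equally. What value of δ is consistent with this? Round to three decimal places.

The stream is worth 60δ + 230δ² today, so 60δ + 230δ² = 264.57.
So 230δ² + 60δ − 264.57 = 0.
The positive root is δ = [−60 + √(60² + 4·230·264.57)] / (2·230) = (−60 + 496.995)/460 ≈ 0.950.

δ ≈ 0.950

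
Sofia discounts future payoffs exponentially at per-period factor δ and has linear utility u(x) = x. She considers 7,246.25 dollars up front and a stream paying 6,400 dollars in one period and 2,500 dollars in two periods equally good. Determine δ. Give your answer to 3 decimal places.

δ ≈ 0.850

Equating present values: 7246.25 = 6400δ + 2500δ².
Rearranged: 2500δ² + 6400δ − 7246.25 = 0.
δ = (−6400 + √(6400² + 4·2500·7246.25)) / (2·2500) = (−6400 + √113422500.00) / 5000 ≈ 0.850.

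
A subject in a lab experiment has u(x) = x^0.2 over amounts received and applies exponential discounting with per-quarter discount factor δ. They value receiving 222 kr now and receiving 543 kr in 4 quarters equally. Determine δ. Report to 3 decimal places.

δ ≈ 0.956

Indifference means u(222) = δ^4 · u(543), so δ^4 = u(222)/u(543).
With u(x) = x^0.2: δ^4 = 222^0.2/543^0.2 = (222/543)^0.2 = 0.83620.
Taking the 4th root: δ = 0.83620^(1/4) ≈ 0.956.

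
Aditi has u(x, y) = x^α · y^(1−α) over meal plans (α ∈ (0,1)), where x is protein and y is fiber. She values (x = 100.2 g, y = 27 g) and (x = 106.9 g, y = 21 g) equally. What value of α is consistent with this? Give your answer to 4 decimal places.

The Cobb–Douglas utilities coincide, so 100.2^α·27^(1−α) = 106.9^α·21^(1−α).
Rearrange to (100.2/106.9)^α = (21/27)^(1−α) and take logs: α·-0.0647256 = (1−α)·-0.2513144.
So α/(1−α) = (-0.2513144)/(-0.0647256) = 3.8827666, and α = 3.8827666/4.8827666 ≈ 0.7952.

α ≈ 0.7952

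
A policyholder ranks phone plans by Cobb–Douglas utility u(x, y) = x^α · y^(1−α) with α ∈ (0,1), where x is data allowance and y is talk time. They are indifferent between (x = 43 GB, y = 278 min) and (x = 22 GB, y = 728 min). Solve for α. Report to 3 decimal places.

α ≈ 0.590

Indifference: 43^α · 278^(1−α) = 22^α · 728^(1−α).
Rearrange to (43/22)^α = (728/278)^(1−α) and take logs: α·0.670158 = (1−α)·0.962680.
So α/(1−α) = (0.962680)/(0.670158) = 1.436497, and α = 1.436497/2.436497 ≈ 0.590.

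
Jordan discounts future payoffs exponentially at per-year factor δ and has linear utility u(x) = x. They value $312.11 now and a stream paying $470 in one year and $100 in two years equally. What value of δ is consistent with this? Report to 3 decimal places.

δ ≈ 0.590

Equating present values: 312.11 = 470δ + 100δ².
That is, 100δ² + 470δ − 312.11 = 0, a quadratic in δ.
The positive root is δ = [−470 + √(470² + 4·100·312.11)] / (2·100) = (−470 + 588.000)/200 ≈ 0.590.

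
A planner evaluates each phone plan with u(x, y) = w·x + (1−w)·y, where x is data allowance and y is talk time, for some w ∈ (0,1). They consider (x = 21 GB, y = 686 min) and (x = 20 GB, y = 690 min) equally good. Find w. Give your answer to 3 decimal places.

w = 0.800

u(21,686) = u(20,690) means w·21 + (1−w)·686 = w·20 + (1−w)·690.
Collecting terms: w·1 = (1−w)·4.
The marginal rate of substitution is 4/1, so w = 4/(1+4) = 0.800.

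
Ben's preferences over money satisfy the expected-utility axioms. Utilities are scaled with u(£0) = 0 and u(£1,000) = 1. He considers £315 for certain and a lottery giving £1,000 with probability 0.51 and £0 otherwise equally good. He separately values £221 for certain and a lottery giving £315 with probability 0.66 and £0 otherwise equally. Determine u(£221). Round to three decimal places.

0.337

The first gamble pins u(£315): it must equal 0.51·1 + 0.49·0 = 0.51.
The second indifference gives u(£221) = 0.66·u(£315) + 0.34·u(£0) = 0.66·0.51 + 0.34·0.00 = 0.3366.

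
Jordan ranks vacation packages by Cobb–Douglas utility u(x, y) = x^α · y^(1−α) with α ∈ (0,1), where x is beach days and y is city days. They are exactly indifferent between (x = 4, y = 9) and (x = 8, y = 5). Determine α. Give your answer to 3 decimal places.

α ≈ 0.459

Set the two utilities equal: 4^α·9^(1−α) = 8^α·5^(1−α).
Taking logs: α·ln 4 + (1−α)·ln 9 = α·ln 8 + (1−α)·ln 5, i.e. α·-0.693147 = (1−α)·-0.587787.
So α/(1−α) = (-0.587787)/(-0.693147) = 0.847998, and α = 0.847998/1.847998 ≈ 0.459.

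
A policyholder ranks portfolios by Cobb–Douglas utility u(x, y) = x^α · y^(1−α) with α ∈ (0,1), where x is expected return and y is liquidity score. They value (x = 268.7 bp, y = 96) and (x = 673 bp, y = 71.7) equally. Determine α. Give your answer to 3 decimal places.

Set the two utilities equal: 268.7^α·96^(1−α) = 673^α·71.7^(1−α).
Taking logs: α·ln 268.7 + (1−α)·ln 96 = α·ln 673 + (1−α)·ln 71.7, i.e. α·-0.918150 = (1−α)·-0.291857.
Thus α·(-1.210007) = -0.291857, so α = -0.291857/-1.210007 ≈ 0.241.

α ≈ 0.241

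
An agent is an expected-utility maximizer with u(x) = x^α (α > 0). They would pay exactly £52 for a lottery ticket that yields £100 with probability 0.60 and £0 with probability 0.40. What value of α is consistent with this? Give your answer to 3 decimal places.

Since u(0) = 0, the lottery's EU is 0.60·100^α.
Indifference: 52^α = 0.60·100^α, so (52/100)^α = 0.60.
α = ln(0.60) / ln(52/100) = -0.510826/-0.653926 ≈ 0.781.

α ≈ 0.781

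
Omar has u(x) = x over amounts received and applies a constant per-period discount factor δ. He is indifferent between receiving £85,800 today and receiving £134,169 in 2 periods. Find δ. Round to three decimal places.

δ ≈ 0.800

Equating discounted utilities: u(85800) = δ^2·u(134169) ⇒ δ^2 = u(85800)/u(134169).
With u(x) = x: δ^2 = 85800/134169 = 0.63949.
Taking the square root: δ = 0.63949^(1/2) ≈ 0.800.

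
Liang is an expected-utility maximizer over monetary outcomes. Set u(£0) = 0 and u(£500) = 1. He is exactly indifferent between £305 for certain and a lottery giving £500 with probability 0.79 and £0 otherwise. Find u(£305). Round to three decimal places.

0.790

By the standard-gamble method, u(£305) is just the indifference probability on the best outcome: 0.79.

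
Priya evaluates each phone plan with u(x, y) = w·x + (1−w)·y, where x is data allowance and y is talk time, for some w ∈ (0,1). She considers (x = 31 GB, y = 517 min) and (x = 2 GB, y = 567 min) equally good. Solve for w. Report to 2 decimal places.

w = 0.63

Equating utilities: w·31 + (1−w)·517 = w·2 + (1−w)·567.
w·(31−2) = (1−w)·(567−517), i.e. w·29 = (1−w)·50.
The marginal rate of substitution is 50/29, so w = 50/(29+50) = 0.63.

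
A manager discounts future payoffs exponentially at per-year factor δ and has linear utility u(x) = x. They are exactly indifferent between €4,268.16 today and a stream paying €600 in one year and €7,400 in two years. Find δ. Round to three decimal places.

δ ≈ 0.720

Equating present values: 4268.16 = 600δ + 7400δ².
So 7400δ² + 600δ − 4268.16 = 0.
δ = (−600 + √(600² + 4·7400·4268.16)) / (2·7400) = (−600 + √126697536.00) / 14800 ≈ 0.720.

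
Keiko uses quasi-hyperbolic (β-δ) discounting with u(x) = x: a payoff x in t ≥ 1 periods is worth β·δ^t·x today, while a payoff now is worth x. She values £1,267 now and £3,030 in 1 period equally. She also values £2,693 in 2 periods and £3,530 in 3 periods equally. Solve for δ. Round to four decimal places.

δ ≈ 0.7629

The second indifference involves only future payoffs, so β cancels: β·δ^2·2693 = β·δ^3·3530, giving δ = 2693/3530 = 0.76289.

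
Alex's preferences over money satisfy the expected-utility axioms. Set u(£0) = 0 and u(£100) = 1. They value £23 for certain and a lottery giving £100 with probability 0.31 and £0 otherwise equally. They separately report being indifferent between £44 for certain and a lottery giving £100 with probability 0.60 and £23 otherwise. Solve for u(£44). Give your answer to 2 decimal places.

The first gamble pins u(£23): it must equal 0.31·1 + 0.69·0 = 0.31.
The second indifference gives u(£44) = 0.60·u(£100) + 0.40·u(£23) = 0.60·1.00 + 0.40·0.31 = 0.7240.

0.72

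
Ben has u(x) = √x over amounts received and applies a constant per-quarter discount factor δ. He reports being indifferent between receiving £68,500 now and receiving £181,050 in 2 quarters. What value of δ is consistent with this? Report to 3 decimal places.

δ ≈ 0.784

Equating discounted utilities: u(68500) = δ^2·u(181050) ⇒ δ^2 = u(68500)/u(181050).
Since u(x) = √x, δ^2 = √(68500/181050) = 0.61510.
Taking the square root: δ = 0.61510^(1/2) ≈ 0.784.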